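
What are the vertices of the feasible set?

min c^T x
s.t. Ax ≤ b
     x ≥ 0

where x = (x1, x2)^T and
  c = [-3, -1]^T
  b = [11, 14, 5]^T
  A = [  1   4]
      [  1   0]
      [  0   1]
Each vertex is the intersection of two constraint boundaries that also satisfies all remaining constraints:
  x1 = 0 and x2 = 0 → (0, 0)
  x1 + 4x2 = 11 and x2 = 0 → (11, 0)
  x1 + 4x2 = 11 and x1 = 0 → (0, 2.75)

Vertices: (0, 0), (11, 0), (0, 2.75)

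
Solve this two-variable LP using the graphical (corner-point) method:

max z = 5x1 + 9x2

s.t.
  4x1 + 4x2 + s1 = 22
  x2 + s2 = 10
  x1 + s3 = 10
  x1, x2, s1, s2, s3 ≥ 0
x1 = 0, x2 = 5.5, z = 49.5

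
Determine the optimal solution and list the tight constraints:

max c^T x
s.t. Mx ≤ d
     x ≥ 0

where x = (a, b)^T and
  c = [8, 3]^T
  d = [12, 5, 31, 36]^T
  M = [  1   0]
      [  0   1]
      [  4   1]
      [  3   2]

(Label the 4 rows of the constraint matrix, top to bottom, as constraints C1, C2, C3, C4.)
Optimal: a = 6.5, b = 5
Slack at optimum:
  C1: slack = 5.5
  C2: slack = 0 (binding)
  C3: slack = 0 (binding)
  C4: slack = 6.5
  a ≥ 0: a = 6.5
  b ≥ 0: b = 5
Binding constraints: C2, C3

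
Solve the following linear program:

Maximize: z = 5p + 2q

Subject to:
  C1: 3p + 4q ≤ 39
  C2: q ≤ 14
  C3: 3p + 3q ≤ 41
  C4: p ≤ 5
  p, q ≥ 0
Each vertex is the intersection of two constraint boundaries that also satisfies all remaining constraints:
  p = 0 and q = 0 → (0, 0)
  p = 5 and q = 0 → (5, 0)
  3p + 4q = 39 and p = 5 → (5, 6)
  3p + 4q = 39 and p = 0 → (0, 9.75)

Evaluating z = 5p + 2q at each vertex:
  (0, 0): z = 0
  (5, 0): z = 25
  (5, 6): z = 37
  (0, 9.75): z = 19.5

The maximum is at (5, 6) with z = 37.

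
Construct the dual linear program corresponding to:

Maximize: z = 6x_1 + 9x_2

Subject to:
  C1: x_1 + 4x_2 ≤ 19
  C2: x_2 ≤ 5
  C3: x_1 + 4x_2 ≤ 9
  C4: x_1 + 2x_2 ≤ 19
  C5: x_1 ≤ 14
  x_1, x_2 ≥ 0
Minimize: z = 19y1 + 5y2 + 9y3 + 19y4 + 14y5

Subject to:
  C1: -y1 - y3 - y4 - y5 ≤ -6
  C2: -4y1 - y2 - 4y3 - 2y4 ≤ -9
  y1, y2, y3, y4, y5 ≥ 0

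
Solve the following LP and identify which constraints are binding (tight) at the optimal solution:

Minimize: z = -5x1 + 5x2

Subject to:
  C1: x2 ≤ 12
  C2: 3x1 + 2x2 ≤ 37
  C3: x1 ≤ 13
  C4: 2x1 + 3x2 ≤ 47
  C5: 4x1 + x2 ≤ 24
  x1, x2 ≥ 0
Optimal: x1 = 6, x2 = 0
Binding: C5, x2 ≥ 0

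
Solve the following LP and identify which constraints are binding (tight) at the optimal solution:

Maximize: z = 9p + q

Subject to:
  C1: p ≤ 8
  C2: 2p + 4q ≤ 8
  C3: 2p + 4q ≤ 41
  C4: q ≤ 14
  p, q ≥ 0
Optimal: p = 4, q = 0
Slack at optimum:
  C1: slack = 4
  C2: slack = 0 (binding)
  C3: slack = 33
  C4: slack = 14
  p ≥ 0: p = 4
  q ≥ 0: q = 0 (binding)
Binding constraints: C2, q ≥ 0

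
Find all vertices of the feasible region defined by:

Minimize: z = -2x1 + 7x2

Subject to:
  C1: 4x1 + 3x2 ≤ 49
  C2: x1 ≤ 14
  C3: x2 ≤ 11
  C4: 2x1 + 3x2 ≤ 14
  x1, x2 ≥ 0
Each vertex is the intersection of two constraint boundaries that also satisfies all remaining constraints:
  x1 = 0 and x2 = 0 → (0, 0)
  2x1 + 3x2 = 14 and x2 = 0 → (7, 0)
  2x1 + 3x2 = 14 and x1 = 0 → (0, 4.667)

Vertices: (0, 0), (7, 0), (0, 4.667)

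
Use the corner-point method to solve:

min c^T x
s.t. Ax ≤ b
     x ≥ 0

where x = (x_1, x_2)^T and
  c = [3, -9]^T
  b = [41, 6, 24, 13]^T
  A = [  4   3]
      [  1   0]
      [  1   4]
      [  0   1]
Each vertex is the intersection of two constraint boundaries that also satisfies all remaining constraints:
  x_1 = 0 and x_2 = 0 → (0, 0)
  x_1 = 6 and x_2 = 0 → (6, 0)
  x_1 = 6 and x_1 + 4x_2 = 24 → (6, 4.5)
  x_1 + 4x_2 = 24 and x_1 = 0 → (0, 6)

Evaluating z = 3x_1 - 9x_2 at each vertex:
  (0, 0): z = 0
  (6, 0): z = 18
  (6, 4.5): z = -22.5
  (0, 6): z = -54

The minimum is at (0, 6) with z = -54.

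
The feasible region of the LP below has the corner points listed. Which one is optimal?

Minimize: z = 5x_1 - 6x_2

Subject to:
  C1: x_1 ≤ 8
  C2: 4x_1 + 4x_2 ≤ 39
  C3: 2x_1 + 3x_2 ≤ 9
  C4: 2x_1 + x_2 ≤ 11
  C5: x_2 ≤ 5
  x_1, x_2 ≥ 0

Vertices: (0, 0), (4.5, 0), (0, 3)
Evaluating z = 5x_1 - 6x_2 at each vertex:
  (0, 0): z = 0
  (4.5, 0): z = 22.5
  (0, 3): z = -18

The smallest value is z = -18, attained at (0, 3).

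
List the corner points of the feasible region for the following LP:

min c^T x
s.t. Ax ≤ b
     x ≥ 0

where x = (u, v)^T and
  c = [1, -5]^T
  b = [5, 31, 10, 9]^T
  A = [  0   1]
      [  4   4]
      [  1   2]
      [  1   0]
Each vertex is the intersection of two constraint boundaries that also satisfies all remaining constraints:
  u = 0 and v = 0 → (0, 0)
  4u + 4v = 31 and v = 0 → (7.75, 0)
  4u + 4v = 31 and u + 2v = 10 → (5.5, 2.25)
  v = 5 and u + 2v = 10 → (0, 5)

Vertices: (0, 0), (7.75, 0), (5.5, 2.25), (0, 5)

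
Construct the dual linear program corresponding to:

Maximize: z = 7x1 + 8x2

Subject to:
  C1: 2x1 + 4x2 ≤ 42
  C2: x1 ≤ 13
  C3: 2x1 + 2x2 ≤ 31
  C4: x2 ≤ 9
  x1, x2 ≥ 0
Minimize: z = 42y1 + 13y2 + 31y3 + 9y4

Subject to:
  C1: -2y1 - y2 - 2y3 ≤ -7
  C2: -4y1 - 2y3 - y4 ≤ -8
  y1, y2, y3, y4 ≥ 0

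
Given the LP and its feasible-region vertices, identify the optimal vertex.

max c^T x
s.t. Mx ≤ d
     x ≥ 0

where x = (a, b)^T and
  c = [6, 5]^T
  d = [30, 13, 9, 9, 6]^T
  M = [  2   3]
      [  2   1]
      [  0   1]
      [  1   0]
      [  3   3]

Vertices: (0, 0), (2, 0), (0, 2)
Evaluating z = 6a + 5b at each vertex:
  (0, 0): z = 0
  (2, 0): z = 12
  (0, 2): z = 10

The largest value is z = 12, attained at (2, 0).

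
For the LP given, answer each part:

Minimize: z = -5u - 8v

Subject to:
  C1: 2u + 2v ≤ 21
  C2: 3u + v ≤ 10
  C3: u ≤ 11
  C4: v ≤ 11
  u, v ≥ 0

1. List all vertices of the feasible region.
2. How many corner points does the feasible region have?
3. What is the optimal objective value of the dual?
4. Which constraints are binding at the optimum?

1. (0, 0), (3.333, 0), (0, 10)
2. 3
3. -80 (by strong duality, equal to the primal optimum)
4. C2, u ≥ 0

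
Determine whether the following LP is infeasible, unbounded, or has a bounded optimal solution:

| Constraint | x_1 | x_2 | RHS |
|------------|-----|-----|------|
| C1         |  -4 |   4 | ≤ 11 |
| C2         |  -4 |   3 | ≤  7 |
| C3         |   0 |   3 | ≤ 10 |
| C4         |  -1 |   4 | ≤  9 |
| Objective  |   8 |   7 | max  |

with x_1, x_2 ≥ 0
Feasible point: (0, 0) satisfies every constraint, so the LP is feasible.
Direction d = (1, 0): for each constraint row a, a·d ≤ 0 —
  (-4)(1) + (4)(0) = -4 ≤ 0
  (-4)(1) + (3)(0) = -4 ≤ 0
  (0)(1) + (3)(0) = 0 ≤ 0
  (-1)(1) + (4)(0) = -1 ≤ 0
and d ≥ 0, so (0, 0) + t·d stays feasible for every t ≥ 0. Along this ray z = 8x_1 + 7x_2 changes by 8 per unit t, so z → +∞.

Unbounded — the objective can increase without bound over the feasible region.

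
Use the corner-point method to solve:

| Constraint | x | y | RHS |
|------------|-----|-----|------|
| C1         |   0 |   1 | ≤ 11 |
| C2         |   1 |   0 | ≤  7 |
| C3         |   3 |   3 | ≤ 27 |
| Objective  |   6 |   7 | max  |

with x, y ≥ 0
x = 0, y = 9, z = 63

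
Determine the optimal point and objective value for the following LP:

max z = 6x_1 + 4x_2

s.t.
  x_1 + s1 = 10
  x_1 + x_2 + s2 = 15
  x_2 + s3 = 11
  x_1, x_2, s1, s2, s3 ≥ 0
x_1 = 10, x_2 = 5, z = 80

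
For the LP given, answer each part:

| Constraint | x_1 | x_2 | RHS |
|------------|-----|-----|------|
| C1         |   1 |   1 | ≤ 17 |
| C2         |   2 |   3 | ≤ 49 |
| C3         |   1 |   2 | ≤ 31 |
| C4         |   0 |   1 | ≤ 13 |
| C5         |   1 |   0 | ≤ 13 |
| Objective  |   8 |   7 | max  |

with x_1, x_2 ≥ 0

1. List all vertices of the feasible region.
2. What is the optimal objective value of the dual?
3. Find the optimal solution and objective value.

1. (0, 0), (13, 0), (13, 4), (4, 13), (0, 13)
2. 132 (by strong duality, equal to the primal optimum)
3. x_1 = 13, x_2 = 4, z = 132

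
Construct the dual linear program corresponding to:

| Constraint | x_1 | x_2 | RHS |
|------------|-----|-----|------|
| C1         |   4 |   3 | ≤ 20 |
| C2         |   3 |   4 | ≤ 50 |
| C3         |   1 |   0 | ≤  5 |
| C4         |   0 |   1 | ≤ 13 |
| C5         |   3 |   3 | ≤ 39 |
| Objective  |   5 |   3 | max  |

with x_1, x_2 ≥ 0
Minimize: z = 20y1 + 50y2 + 5y3 + 13y4 + 39y5

Subject to:
  C1: -4y1 - 3y2 - y3 - 3y5 ≤ -5
  C2: -3y1 - 4y2 - y4 - 3y5 ≤ -3
  y1, y2, y3, y4, y5 ≥ 0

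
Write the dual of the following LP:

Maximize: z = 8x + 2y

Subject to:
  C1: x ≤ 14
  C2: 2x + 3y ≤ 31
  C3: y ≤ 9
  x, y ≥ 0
Minimize: z = 14y1 + 31y2 + 9y3

Subject to:
  C1: -y1 - 2y2 ≤ -8
  C2: -3y2 - y3 ≤ -2
  y1, y2, y3 ≥ 0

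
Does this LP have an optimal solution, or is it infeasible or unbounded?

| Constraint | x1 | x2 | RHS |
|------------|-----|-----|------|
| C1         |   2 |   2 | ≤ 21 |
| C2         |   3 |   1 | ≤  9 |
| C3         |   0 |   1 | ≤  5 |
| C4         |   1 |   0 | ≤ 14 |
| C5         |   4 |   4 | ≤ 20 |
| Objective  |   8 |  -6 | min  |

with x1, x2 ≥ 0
The point (0, 5) satisfies every constraint, so the LP is feasible; the constraints give x1 ≤ 14 and x2 ≤ 5, which with x1, x2 ≥ 0 keep the feasible region inside a bounded box. A feasible, bounded LP attains a finite optimum at a vertex.

Feasible with finite optimum z* = -30 at (0, 5).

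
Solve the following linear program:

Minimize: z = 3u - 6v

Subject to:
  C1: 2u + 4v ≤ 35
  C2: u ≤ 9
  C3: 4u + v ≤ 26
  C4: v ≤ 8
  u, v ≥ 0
Each vertex is the intersection of two constraint boundaries that also satisfies all remaining constraints:
  u = 0 and v = 0 → (0, 0)
  4u + v = 26 and v = 0 → (6.5, 0)
  2u + 4v = 35 and 4u + v = 26 → (4.929, 6.286)
  2u + 4v = 35 and v = 8 → (1.5, 8)
  v = 8 and u = 0 → (0, 8)

Evaluating z = 3u - 6v at each vertex:
  (0, 0): z = 0
  (6.5, 0): z = 19.5
  (4.929, 6.286): z = -22.93
  (1.5, 8): z = -43.5
  (0, 8): z = -48

The minimum is at (0, 8) with z = -48.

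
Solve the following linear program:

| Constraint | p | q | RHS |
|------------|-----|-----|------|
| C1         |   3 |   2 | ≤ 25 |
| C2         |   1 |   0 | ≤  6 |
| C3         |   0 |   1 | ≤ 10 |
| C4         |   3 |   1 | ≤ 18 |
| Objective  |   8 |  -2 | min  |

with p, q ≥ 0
Each vertex is the intersection of two constraint boundaries that also satisfies all remaining constraints:
  p = 0 and q = 0 → (0, 0)
  p = 6 and 3p + q = 18 → (6, 0)
  3p + 2q = 25 and 3p + q = 18 → (3.667, 7)
  3p + 2q = 25 and q = 10 → (1.667, 10)
  q = 10 and p = 0 → (0, 10)

Evaluating z = 8p - 2q at each vertex:
  (0, 0): z = 0
  (6, 0): z = 48
  (3.667, 7): z = 15.33
  (1.667, 10): z = -6.667
  (0, 10): z = -20

The minimum is at (0, 10) with z = -20.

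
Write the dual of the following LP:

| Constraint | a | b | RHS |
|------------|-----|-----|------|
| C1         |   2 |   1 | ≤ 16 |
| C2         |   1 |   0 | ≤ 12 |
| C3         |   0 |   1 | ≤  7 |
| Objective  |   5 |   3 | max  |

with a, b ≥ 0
Minimize: z = 16y1 + 12y2 + 7y3

Subject to:
  C1: -2y1 - y2 ≤ -5
  C2: -y1 - y3 ≤ -3
  y1, y2, y3 ≥ 0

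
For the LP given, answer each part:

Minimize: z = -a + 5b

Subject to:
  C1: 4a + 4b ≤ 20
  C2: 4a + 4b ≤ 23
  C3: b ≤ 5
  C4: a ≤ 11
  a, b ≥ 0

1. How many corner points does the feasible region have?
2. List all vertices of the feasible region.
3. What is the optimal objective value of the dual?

1. 3
2. (0, 0), (5, 0), (0, 5)
3. -5 (by strong duality, equal to the primal optimum)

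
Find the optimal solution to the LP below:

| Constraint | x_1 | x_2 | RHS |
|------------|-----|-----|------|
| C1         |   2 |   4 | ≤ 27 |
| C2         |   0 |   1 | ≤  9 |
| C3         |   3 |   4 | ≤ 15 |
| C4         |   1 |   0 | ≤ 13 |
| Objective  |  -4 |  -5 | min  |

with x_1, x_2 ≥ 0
Each vertex is the intersection of two constraint boundaries that also satisfies all remaining constraints:
  x_1 = 0 and x_2 = 0 → (0, 0)
  3x_1 + 4x_2 = 15 and x_2 = 0 → (5, 0)
  3x_1 + 4x_2 = 15 and x_1 = 0 → (0, 3.75)

Evaluating z = -4x_1 - 5x_2 at each vertex:
  (0, 0): z = 0
  (5, 0): z = -20
  (0, 3.75): z = -18.75

The minimum is at (5, 0) with z = -20.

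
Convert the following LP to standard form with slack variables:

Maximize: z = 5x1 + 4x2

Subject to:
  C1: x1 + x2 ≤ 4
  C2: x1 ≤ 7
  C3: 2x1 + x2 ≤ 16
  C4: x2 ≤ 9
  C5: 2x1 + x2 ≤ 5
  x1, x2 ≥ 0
max z = 5x1 + 4x2

s.t.
  x1 + x2 + s1 = 4
  x1 + s2 = 7
  2x1 + x2 + s3 = 16
  x2 + s4 = 9
  2x1 + x2 + s5 = 5
  x1, x2, s1, s2, s3, s4, s5 ≥ 0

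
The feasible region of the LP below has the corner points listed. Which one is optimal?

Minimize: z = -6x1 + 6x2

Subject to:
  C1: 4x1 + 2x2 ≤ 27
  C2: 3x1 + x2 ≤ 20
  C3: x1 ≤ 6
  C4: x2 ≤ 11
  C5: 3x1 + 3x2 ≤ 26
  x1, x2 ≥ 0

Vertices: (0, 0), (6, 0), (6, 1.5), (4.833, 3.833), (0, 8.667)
(6, 0) with z = -36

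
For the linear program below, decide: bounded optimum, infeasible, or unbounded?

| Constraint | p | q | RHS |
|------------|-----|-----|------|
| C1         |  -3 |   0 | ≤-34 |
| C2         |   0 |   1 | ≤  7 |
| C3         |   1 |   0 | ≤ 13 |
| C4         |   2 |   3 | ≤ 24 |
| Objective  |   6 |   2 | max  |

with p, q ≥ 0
The point (12, 0) satisfies every constraint, so the LP is feasible; the constraints give p ≤ 13 and q ≤ 7, which with p, q ≥ 0 keep the feasible region inside a bounded box. A feasible, bounded LP attains a finite optimum at a vertex.

Feasible with finite optimum z* = 72 at (12, 0).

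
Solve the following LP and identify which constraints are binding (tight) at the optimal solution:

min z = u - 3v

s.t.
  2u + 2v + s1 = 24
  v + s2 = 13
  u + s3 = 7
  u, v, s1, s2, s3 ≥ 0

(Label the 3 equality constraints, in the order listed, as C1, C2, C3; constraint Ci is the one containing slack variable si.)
Optimal: u = 0, v = 12
Slack at optimum:
  C1: slack = 0 (binding)
  C2: slack = 1
  C3: slack = 7
  u ≥ 0: u = 0 (binding)
  v ≥ 0: v = 12
Binding constraints: C1, u ≥ 0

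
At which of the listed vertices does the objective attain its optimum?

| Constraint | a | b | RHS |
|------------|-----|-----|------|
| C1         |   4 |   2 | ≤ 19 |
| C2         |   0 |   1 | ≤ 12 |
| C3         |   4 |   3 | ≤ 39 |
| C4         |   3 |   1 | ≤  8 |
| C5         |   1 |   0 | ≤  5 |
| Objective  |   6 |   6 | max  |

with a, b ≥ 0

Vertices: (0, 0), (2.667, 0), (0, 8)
(0, 8) with z = 48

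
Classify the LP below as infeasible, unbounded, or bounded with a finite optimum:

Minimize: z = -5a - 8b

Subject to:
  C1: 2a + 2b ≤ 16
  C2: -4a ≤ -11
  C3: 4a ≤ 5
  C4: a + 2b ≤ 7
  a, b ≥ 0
C3 requires 4a ≤ 5, while C2 (-4a ≤ -11) is equivalent to 4a ≥ 11. Together they would need 11 ≤ 4a ≤ 5, which is impossible since 11 > 5. No point satisfies all constraints.

The feasible region is empty; the LP is infeasible.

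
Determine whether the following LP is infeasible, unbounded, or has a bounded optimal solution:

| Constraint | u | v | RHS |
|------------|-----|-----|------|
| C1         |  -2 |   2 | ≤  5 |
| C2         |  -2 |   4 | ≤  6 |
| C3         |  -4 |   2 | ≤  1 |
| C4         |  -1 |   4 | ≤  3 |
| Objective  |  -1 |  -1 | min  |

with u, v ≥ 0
Feasible point: (0, 0) satisfies every constraint, so the LP is feasible.
Direction d = (1, 0): for each constraint row a, a·d ≤ 0 —
  (-2)(1) + (2)(0) = -2 ≤ 0
  (-2)(1) + (4)(0) = -2 ≤ 0
  (-4)(1) + (2)(0) = -4 ≤ 0
  (-1)(1) + (4)(0) = -1 ≤ 0
and d ≥ 0, so (0, 0) + t·d stays feasible for every t ≥ 0. Along this ray z = -u - v changes by -1 per unit t, so z → −∞.

Unbounded — the objective can decrease without bound over the feasible region.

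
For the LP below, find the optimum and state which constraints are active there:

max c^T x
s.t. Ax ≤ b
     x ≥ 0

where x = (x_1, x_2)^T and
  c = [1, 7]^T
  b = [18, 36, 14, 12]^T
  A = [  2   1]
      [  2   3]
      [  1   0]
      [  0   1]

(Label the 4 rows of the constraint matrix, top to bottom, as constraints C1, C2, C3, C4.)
Optimal: x_1 = 0, x_2 = 12
Binding: C2, C4, x_1 ≥ 0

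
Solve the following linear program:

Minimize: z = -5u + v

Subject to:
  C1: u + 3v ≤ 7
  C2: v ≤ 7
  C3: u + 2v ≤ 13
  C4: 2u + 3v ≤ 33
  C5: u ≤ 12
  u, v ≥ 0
u = 7, v = 0, z = -35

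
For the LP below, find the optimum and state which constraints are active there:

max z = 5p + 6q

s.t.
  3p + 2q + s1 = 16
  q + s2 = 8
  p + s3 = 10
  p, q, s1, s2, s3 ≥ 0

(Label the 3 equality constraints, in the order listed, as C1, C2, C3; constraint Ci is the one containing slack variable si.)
Optimal: p = 0, q = 8
Binding: C1, C2, p ≥ 0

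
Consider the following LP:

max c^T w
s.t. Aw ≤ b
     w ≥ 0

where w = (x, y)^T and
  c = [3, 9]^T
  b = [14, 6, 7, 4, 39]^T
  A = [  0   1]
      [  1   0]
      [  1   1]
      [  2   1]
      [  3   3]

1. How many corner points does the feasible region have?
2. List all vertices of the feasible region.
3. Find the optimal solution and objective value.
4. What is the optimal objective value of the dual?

1. 3
2. (0, 0), (2, 0), (0, 4)
3. x = 0, y = 4, z = 36
4. 36 (by strong duality, equal to the primal optimum)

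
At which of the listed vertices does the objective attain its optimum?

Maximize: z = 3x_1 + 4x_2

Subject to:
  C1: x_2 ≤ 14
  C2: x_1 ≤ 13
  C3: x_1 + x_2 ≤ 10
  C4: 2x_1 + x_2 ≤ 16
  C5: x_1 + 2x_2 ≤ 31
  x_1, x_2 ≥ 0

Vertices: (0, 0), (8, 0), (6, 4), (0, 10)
(0, 10) with z = 40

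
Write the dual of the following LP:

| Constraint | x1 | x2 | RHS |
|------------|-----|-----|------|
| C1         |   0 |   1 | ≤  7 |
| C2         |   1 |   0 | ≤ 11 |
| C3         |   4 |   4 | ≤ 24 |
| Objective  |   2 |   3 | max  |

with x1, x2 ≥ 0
Minimize: z = 7y1 + 11y2 + 24y3

Subject to:
  C1: -y2 - 4y3 ≤ -2
  C2: -y1 - 4y3 ≤ -3
  y1, y2, y3 ≥ 0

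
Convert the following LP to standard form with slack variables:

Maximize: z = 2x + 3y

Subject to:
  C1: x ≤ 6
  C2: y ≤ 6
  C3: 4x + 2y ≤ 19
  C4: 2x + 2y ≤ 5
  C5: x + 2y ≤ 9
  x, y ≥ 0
max z = 2x + 3y

s.t.
  x + s1 = 6
  y + s2 = 6
  4x + 2y + s3 = 19
  2x + 2y + s4 = 5
  x + 2y + s5 = 9
  x, y, s1, s2, s3, s4, s5 ≥ 0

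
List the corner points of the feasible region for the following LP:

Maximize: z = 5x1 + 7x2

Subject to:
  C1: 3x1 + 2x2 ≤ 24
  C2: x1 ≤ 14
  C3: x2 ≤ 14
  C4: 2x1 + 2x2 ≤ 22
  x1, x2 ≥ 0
Each vertex is the intersection of two constraint boundaries that also satisfies all remaining constraints:
  x1 = 0 and x2 = 0 → (0, 0)
  3x1 + 2x2 = 24 and x2 = 0 → (8, 0)
  3x1 + 2x2 = 24 and 2x1 + 2x2 = 22 → (2, 9)
  2x1 + 2x2 = 22 and x1 = 0 → (0, 11)

Vertices: (0, 0), (8, 0), (2, 9), (0, 11)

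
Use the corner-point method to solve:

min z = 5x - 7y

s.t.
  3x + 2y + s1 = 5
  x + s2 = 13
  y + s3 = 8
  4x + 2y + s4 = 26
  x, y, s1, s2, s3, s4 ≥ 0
Each vertex is the intersection of two constraint boundaries that also satisfies all remaining constraints:
  x = 0 and y = 0 → (0, 0)
  3x + 2y = 5 and y = 0 → (1.667, 0)
  3x + 2y = 5 and x = 0 → (0, 2.5)

Evaluating z = 5x - 7y at each vertex:
  (0, 0): z = 0
  (1.667, 0): z = 8.333
  (0, 2.5): z = -17.5

The minimum is at (0, 2.5) with z = -17.5.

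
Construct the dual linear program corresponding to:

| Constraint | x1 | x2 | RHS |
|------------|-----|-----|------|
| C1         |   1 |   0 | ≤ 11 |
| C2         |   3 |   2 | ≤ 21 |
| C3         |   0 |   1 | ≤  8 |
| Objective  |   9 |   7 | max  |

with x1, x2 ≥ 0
Minimize: z = 11y1 + 21y2 + 8y3

Subject to:
  C1: -y1 - 3y2 ≤ -9
  C2: -2y2 - y3 ≤ -7
  y1, y2, y3 ≥ 0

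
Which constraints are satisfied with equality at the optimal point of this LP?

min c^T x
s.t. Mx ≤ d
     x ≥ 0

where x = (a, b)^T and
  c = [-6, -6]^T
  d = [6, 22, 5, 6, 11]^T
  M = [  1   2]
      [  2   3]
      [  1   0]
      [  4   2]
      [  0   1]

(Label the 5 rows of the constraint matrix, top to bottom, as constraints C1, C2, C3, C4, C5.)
Optimal: a = 0, b = 3
Slack at optimum:
  C1: slack = 0 (binding)
  C2: slack = 13
  C3: slack = 5
  C4: slack = 0 (binding)
  C5: slack = 8
  a ≥ 0: a = 0 (binding)
  b ≥ 0: b = 3
Binding constraints: C1, C4, a ≥ 0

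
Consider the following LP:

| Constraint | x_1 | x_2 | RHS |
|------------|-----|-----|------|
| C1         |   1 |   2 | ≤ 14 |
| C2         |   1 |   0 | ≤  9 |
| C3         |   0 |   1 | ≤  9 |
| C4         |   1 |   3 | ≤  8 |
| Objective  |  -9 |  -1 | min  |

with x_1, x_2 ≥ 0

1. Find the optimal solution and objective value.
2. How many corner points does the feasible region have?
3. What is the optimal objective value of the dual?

1. x_1 = 8, x_2 = 0, z = -72
2. 3
3. -72 (by strong duality, equal to the primal optimum)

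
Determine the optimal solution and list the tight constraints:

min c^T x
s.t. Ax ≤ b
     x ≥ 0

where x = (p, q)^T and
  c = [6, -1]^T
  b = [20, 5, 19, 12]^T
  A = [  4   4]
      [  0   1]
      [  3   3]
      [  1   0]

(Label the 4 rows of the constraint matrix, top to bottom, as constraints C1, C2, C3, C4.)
Optimal: p = 0, q = 5
Binding: C1, C2, p ≥ 0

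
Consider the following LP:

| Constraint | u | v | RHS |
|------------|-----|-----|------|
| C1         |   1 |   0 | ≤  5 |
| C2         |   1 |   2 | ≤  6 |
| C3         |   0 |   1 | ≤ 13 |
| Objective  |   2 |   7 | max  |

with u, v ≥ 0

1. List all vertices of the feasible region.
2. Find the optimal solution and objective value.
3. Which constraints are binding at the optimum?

1. (0, 0), (5, 0), (5, 0.5), (0, 3)
2. u = 0, v = 3, z = 21
3. C2, u ≥ 0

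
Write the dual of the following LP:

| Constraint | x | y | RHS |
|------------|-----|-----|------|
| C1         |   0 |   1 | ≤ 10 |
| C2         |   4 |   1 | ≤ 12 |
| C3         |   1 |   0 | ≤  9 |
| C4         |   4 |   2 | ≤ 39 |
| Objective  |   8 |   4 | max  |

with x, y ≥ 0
Minimize: z = 10y1 + 12y2 + 9y3 + 39y4

Subject to:
  C1: -4y2 - y3 - 4y4 ≤ -8
  C2: -y1 - y2 - 2y4 ≤ -4
  y1, y2, y3, y4 ≥ 0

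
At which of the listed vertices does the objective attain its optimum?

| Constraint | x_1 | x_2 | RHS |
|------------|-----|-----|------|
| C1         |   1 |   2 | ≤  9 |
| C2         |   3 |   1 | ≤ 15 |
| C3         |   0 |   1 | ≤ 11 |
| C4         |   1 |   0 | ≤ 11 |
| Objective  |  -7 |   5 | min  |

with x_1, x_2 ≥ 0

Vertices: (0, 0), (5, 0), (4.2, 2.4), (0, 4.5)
(5, 0) with z = -35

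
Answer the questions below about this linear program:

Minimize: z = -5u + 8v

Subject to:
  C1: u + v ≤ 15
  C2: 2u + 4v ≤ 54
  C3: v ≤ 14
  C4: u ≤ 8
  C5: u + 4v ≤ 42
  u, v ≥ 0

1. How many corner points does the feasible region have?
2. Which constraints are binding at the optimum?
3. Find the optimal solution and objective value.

1. 5
2. C4, v ≥ 0
3. u = 8, v = 0, z = -40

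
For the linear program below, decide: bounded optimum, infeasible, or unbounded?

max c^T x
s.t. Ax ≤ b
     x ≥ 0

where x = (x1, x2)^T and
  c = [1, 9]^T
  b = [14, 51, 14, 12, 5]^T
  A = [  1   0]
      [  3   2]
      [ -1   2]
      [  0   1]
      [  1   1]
The point (0, 5) satisfies every constraint, so the LP is feasible; the constraints give x1 ≤ 14 and x2 ≤ 12, which with x1, x2 ≥ 0 keep the feasible region inside a bounded box. A feasible, bounded LP attains a finite optimum at a vertex.

Evaluating z = x1 + 9x2 at each vertex:
  (0, 0): z = 0
  (5, 0): z = 5
  (0, 5): z = 45

The LP has an optimal solution: (0, 5) with z = 45.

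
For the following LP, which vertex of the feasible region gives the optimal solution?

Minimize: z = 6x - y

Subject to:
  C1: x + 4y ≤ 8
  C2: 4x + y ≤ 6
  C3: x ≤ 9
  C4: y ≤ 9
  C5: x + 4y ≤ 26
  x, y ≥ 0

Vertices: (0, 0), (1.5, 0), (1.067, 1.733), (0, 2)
(0, 2) with z = -2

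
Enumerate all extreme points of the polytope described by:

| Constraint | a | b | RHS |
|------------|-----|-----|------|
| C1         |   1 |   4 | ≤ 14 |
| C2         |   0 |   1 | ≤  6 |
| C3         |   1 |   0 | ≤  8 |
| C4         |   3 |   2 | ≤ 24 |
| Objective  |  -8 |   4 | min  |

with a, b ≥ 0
Each vertex is the intersection of two constraint boundaries that also satisfies all remaining constraints:
  a = 0 and b = 0 → (0, 0)
  a = 8 and 3a + 2b = 24 → (8, 0)
  a + 4b = 14 and 3a + 2b = 24 → (6.8, 1.8)
  a + 4b = 14 and a = 0 → (0, 3.5)

Vertices: (0, 0), (8, 0), (6.8, 1.8), (0, 3.5)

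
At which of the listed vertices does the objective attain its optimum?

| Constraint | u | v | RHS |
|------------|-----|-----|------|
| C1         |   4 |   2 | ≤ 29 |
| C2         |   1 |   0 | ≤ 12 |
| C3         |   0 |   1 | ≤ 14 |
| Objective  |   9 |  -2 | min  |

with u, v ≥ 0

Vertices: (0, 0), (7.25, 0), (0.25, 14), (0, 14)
Evaluating z = 9u - 2v at each vertex:
  (0, 0): z = 0
  (7.25, 0): z = 65.25
  (0.25, 14): z = -25.75
  (0, 14): z = -28

The smallest value is z = -28, attained at (0, 14).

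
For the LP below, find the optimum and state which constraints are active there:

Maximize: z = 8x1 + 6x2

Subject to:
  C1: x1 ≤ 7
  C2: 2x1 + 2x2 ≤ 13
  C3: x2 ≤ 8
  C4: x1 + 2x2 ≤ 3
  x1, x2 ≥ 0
Optimal: x1 = 3, x2 = 0
Slack at optimum:
  C1: slack = 4
  C2: slack = 7
  C3: slack = 8
  C4: slack = 0 (binding)
  x1 ≥ 0: x1 = 3
  x2 ≥ 0: x2 = 0 (binding)
Binding constraints: C4, x2 ≥ 0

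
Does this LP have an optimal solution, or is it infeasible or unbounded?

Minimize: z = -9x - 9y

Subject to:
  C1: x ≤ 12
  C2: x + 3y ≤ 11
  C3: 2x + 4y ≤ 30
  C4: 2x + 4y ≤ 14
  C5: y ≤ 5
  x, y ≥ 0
The point (7, 0) satisfies every constraint, so the LP is feasible; the constraints give x ≤ 12 and y ≤ 5, which with x, y ≥ 0 keep the feasible region inside a bounded box. A feasible, bounded LP attains a finite optimum at a vertex.

The LP has an optimal solution: (7, 0) with z = -63.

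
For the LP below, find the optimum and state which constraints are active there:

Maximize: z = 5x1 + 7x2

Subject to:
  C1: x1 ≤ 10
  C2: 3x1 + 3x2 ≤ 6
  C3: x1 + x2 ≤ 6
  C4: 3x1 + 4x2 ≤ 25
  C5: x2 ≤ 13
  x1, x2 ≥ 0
Optimal: x1 = 0, x2 = 2
Slack at optimum:
  C1: slack = 10
  C2: slack = 0 (binding)
  C3: slack = 4
  C4: slack = 17
  C5: slack = 11
  x1 ≥ 0: x1 = 0 (binding)
  x2 ≥ 0: x2 = 2
Binding constraints: C2, x1 ≥ 0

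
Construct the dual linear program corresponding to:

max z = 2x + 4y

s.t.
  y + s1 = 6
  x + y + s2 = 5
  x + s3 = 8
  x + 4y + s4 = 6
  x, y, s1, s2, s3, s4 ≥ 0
Minimize: z = 6y1 + 5y2 + 8y3 + 6y4

Subject to:
  C1: -y2 - y3 - y4 ≤ -2
  C2: -y1 - y2 - 4y4 ≤ -4
  y1, y2, y3, y4 ≥ 0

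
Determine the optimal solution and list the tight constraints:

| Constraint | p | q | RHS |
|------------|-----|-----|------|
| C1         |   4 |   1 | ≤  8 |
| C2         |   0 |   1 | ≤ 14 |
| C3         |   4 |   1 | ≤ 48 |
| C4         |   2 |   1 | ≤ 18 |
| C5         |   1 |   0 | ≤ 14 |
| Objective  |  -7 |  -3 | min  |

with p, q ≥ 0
Optimal: p = 0, q = 8
Slack at optimum:
  C1: slack = 0 (binding)
  C2: slack = 6
  C3: slack = 40
  C4: slack = 10
  C5: slack = 14
  p ≥ 0: p = 0 (binding)
  q ≥ 0: q = 8
Binding constraints: C1, p ≥ 0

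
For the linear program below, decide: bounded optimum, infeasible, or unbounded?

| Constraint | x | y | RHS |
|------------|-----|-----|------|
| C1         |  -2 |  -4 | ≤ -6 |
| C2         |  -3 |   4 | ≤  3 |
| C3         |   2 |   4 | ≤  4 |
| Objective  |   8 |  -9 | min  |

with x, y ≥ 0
C3 requires 2x + 4y ≤ 4, while C1 (-2x - 4y ≤ -6) is equivalent to 2x + 4y ≥ 6. Together they would need 6 ≤ 2x + 4y ≤ 4, which is impossible since 6 > 4. No point satisfies all constraints.

Infeasible — the constraint set is empty.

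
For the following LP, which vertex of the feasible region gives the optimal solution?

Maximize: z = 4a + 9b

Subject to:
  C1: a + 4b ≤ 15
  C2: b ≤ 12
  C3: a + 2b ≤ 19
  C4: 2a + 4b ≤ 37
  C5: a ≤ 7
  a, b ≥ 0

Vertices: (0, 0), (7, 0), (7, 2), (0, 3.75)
Evaluating z = 4a + 9b at each vertex:
  (0, 0): z = 0
  (7, 0): z = 28
  (7, 2): z = 46
  (0, 3.75): z = 33.75

The largest value is z = 46, attained at (7, 2).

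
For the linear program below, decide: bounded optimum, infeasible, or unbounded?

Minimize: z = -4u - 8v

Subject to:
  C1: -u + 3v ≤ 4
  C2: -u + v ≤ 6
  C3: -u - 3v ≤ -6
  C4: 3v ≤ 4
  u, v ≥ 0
Feasible point: (3, 1) satisfies every constraint, so the LP is feasible.
Direction d = (1, 0): for each constraint row a, a·d ≤ 0 —
  (-1)(1) + (3)(0) = -1 ≤ 0
  (-1)(1) + (1)(0) = -1 ≤ 0
  (-1)(1) + (-3)(0) = -1 ≤ 0
  (0)(1) + (3)(0) = 0 ≤ 0
and d ≥ 0, so (3, 1) + t·d stays feasible for every t ≥ 0. Along this ray z = -4u - 8v changes by -4 per unit t, so z → −∞.

Unbounded — the objective can decrease without bound over the feasible region.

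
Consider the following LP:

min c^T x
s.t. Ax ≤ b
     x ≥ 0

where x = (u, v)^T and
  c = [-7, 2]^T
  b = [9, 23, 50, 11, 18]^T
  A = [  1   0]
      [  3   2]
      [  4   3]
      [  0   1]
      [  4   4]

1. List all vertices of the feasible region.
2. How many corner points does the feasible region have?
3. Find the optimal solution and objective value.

1. (0, 0), (4.5, 0), (0, 4.5)
2. 3
3. u = 4.5, v = 0, z = -31.5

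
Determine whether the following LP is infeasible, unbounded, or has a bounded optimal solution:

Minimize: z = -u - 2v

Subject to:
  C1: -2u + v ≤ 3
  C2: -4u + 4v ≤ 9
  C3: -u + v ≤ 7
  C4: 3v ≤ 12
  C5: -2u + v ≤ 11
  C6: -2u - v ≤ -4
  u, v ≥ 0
Feasible point: (2, 0) satisfies every constraint, so the LP is feasible.
Direction d = (1, 0): for each constraint row a, a·d ≤ 0 —
  (-2)(1) + (1)(0) = -2 ≤ 0
  (-4)(1) + (4)(0) = -4 ≤ 0
  (-1)(1) + (1)(0) = -1 ≤ 0
  (0)(1) + (3)(0) = 0 ≤ 0
  (-2)(1) + (1)(0) = -2 ≤ 0
  (-2)(1) + (-1)(0) = -2 ≤ 0
and d ≥ 0, so (2, 0) + t·d stays feasible for every t ≥ 0. Along this ray z = -u - 2v changes by -1 per unit t, so z → −∞.

Unbounded: there is a feasible ray along which z → −∞.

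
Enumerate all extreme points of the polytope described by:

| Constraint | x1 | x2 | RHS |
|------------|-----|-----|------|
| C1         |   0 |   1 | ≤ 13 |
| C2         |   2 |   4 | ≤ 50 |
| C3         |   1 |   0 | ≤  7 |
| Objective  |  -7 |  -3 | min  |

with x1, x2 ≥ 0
Each vertex is the intersection of two constraint boundaries that also satisfies all remaining constraints:
  x1 = 0 and x2 = 0 → (0, 0)
  x1 = 7 and x2 = 0 → (7, 0)
  2x1 + 4x2 = 50 and x1 = 7 → (7, 9)
  2x1 + 4x2 = 50 and x1 = 0 → (0, 12.5)

Vertices: (0, 0), (7, 0), (7, 9), (0, 12.5)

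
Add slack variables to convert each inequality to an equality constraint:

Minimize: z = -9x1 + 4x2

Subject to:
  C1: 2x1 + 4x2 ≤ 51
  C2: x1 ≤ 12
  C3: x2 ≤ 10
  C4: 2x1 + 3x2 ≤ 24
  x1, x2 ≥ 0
min z = -9x1 + 4x2

s.t.
  2x1 + 4x2 + s1 = 51
  x1 + s2 = 12
  x2 + s3 = 10
  2x1 + 3x2 + s4 = 24
  x1, x2, s1, s2, s3, s4 ≥ 0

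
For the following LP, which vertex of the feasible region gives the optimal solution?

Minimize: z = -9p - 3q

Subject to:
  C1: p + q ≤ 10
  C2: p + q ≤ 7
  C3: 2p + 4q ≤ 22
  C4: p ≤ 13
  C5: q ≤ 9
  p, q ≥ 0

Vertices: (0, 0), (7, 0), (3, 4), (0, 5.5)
(7, 0) with z = -63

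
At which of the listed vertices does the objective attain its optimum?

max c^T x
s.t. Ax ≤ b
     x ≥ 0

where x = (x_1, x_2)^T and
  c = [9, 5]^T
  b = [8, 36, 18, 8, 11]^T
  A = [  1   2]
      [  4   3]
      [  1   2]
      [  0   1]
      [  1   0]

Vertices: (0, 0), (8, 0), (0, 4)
(8, 0) with z = 72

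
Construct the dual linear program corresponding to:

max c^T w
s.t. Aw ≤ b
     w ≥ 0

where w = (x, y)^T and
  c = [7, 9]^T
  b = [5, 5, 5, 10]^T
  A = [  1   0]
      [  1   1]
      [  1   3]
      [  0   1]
Minimize: z = 5y1 + 5y2 + 5y3 + 10y4

Subject to:
  C1: -y1 - y2 - y3 ≤ -7
  C2: -y2 - 3y3 - y4 ≤ -9
  y1, y2, y3, y4 ≥ 0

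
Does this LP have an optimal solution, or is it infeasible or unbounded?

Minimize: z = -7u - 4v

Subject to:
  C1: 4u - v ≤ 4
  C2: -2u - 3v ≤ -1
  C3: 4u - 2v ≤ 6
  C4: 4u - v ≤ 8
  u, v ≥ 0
Feasible point: (0, 1) satisfies every constraint, so the LP is feasible.
Direction d = (0, 1): for each constraint row a, a·d ≤ 0 —
  (4)(0) + (-1)(1) = -1 ≤ 0
  (-2)(0) + (-3)(1) = -3 ≤ 0
  (4)(0) + (-2)(1) = -2 ≤ 0
  (4)(0) + (-1)(1) = -1 ≤ 0
and d ≥ 0, so (0, 1) + t·d stays feasible for every t ≥ 0. Along this ray z = -7u - 4v changes by -4 per unit t, so z → −∞.

Unbounded — the objective can decrease without bound over the feasible region.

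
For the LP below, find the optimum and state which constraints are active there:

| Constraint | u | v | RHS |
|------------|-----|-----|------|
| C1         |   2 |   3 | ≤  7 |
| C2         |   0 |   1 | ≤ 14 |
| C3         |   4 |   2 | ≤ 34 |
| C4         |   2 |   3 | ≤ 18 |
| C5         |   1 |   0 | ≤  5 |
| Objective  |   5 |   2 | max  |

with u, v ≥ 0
Optimal: u = 3.5, v = 0
Binding: C1, v ≥ 0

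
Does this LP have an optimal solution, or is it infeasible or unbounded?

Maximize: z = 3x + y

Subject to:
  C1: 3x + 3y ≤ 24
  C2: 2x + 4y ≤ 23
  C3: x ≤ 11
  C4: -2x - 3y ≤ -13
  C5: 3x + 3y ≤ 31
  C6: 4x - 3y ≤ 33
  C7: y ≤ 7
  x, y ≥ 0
The point (8, 0) satisfies every constraint, so the LP is feasible; the constraints give x ≤ 11 and y ≤ 7, which with x, y ≥ 0 keep the feasible region inside a bounded box. A feasible, bounded LP attains a finite optimum at a vertex.

Evaluating z = 3x + y at each vertex:
  (6.5, 0): z = 19.5
  (8, 0): z = 24
  (4.5, 3.5): z = 17
  (0, 5.75): z = 5.75
  (0, 4.333): z = 4.333

Feasible with finite optimum z* = 24 at (8, 0).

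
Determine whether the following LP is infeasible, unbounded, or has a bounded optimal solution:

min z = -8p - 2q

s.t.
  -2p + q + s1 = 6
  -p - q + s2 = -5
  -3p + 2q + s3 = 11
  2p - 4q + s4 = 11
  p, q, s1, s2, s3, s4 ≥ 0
Feasible point: (0, 5) satisfies every constraint, so the LP is feasible.
Direction d = (1, 1): for each constraint row a, a·d ≤ 0 —
  (-2)(1) + (1)(1) = -1 ≤ 0
  (-1)(1) + (-1)(1) = -2 ≤ 0
  (-3)(1) + (2)(1) = -1 ≤ 0
  (2)(1) + (-4)(1) = -2 ≤ 0
and d ≥ 0, so (0, 5) + t·d stays feasible for every t ≥ 0. Along this ray z = -8p - 2q changes by -10 per unit t, so z → −∞.

Unbounded — the objective can decrease without bound over the feasible region.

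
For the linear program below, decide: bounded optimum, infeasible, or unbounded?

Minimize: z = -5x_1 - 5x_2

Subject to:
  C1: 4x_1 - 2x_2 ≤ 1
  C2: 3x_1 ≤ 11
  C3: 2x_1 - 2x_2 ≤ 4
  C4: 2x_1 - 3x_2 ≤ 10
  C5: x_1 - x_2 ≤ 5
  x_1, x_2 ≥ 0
Feasible point: (0, 0) satisfies every constraint, so the LP is feasible.
Direction d = (0, 1): for each constraint row a, a·d ≤ 0 —
  (4)(0) + (-2)(1) = -2 ≤ 0
  (3)(0) + (0)(1) = 0 ≤ 0
  (2)(0) + (-2)(1) = -2 ≤ 0
  (2)(0) + (-3)(1) = -3 ≤ 0
  (1)(0) + (-1)(1) = -1 ≤ 0
and d ≥ 0, so (0, 0) + t·d stays feasible for every t ≥ 0. Along this ray z = -5x_1 - 5x_2 changes by -5 per unit t, so z → −∞.

The LP is unbounded; z can be made arbitrarily small.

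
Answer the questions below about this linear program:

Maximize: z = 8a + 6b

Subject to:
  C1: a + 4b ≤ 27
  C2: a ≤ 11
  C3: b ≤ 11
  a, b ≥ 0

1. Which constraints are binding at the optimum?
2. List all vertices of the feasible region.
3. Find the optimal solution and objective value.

1. C1, C2
2. (0, 0), (11, 0), (11, 4), (0, 6.75)
3. a = 11, b = 4, z = 112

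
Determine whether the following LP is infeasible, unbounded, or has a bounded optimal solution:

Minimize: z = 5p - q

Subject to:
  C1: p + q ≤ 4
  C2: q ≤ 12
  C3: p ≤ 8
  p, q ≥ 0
The point (0, 4) satisfies every constraint, so the LP is feasible; the constraints give p ≤ 8 and q ≤ 12, which with p, q ≥ 0 keep the feasible region inside a bounded box. A feasible, bounded LP attains a finite optimum at a vertex.

Feasible with finite optimum z* = -4 at (0, 4).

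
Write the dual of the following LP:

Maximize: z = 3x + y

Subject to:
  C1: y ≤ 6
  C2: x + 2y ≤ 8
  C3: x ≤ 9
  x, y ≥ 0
Minimize: z = 6y1 + 8y2 + 9y3

Subject to:
  C1: -y2 - y3 ≤ -3
  C2: -y1 - 2y2 ≤ -1
  y1, y2, y3 ≥ 0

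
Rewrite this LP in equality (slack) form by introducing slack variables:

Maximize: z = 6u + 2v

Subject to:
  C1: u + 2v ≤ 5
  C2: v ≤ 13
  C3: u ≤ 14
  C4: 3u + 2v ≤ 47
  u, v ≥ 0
max z = 6u + 2v

s.t.
  u + 2v + s1 = 5
  v + s2 = 13
  u + s3 = 14
  3u + 2v + s4 = 47
  u, v, s1, s2, s3, s4 ≥ 0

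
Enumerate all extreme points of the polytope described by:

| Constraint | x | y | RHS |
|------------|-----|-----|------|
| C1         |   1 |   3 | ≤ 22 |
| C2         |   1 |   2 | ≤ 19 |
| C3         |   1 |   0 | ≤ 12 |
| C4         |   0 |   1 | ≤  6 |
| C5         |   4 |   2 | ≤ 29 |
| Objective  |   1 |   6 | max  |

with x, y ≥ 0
Each vertex is the intersection of two constraint boundaries that also satisfies all remaining constraints:
  x = 0 and y = 0 → (0, 0)
  4x + 2y = 29 and y = 0 → (7.25, 0)
  x + 3y = 22 and 4x + 2y = 29 → (4.3, 5.9)
  x + 3y = 22 and y = 6 → (4, 6)
  y = 6 and x = 0 → (0, 6)

Vertices: (0, 0), (7.25, 0), (4.3, 5.9), (4, 6), (0, 6)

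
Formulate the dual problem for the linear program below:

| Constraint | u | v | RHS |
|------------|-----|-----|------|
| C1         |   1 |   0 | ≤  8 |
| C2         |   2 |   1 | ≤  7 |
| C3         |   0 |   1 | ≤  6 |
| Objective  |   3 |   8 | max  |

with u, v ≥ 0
Minimize: z = 8y1 + 7y2 + 6y3

Subject to:
  C1: -y1 - 2y2 ≤ -3
  C2: -y2 - y3 ≤ -8
  y1, y2, y3 ≥ 0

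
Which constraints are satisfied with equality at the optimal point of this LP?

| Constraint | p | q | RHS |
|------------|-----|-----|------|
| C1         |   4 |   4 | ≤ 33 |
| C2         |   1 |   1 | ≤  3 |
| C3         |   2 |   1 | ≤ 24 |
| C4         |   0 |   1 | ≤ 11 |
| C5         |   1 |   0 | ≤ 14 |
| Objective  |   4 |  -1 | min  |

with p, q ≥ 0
Optimal: p = 0, q = 3
Binding: C2, p ≥ 0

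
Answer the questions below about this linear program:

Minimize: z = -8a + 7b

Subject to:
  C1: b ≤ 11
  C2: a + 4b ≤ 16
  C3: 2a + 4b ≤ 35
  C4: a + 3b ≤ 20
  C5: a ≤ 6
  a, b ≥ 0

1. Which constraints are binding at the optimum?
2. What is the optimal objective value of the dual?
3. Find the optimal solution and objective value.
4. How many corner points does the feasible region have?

1. C5, b ≥ 0
2. -48 (by strong duality, equal to the primal optimum)
3. a = 6, b = 0, z = -48
4. 4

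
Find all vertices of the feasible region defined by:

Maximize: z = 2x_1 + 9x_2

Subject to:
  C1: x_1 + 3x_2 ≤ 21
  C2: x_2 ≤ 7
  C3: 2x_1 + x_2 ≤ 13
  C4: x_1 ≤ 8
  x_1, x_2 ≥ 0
Each vertex is the intersection of two constraint boundaries that also satisfies all remaining constraints:
  x_1 = 0 and x_2 = 0 → (0, 0)
  2x_1 + x_2 = 13 and x_2 = 0 → (6.5, 0)
  x_1 + 3x_2 = 21 and 2x_1 + x_2 = 13 → (3.6, 5.8)
  x_1 + 3x_2 = 21 and x_2 = 7 → (0, 7)

Vertices: (0, 0), (6.5, 0), (3.6, 5.8), (0, 7)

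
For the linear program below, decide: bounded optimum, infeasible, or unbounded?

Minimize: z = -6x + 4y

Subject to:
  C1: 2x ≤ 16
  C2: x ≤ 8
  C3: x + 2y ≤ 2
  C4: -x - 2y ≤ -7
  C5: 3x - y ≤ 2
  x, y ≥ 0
C3 requires x + 2y ≤ 2, while C4 (-x - 2y ≤ -7) is equivalent to x + 2y ≥ 7. Together they would need 7 ≤ x + 2y ≤ 2, which is impossible since 7 > 2. No point satisfies all constraints.

The feasible region is empty; the LP is infeasible.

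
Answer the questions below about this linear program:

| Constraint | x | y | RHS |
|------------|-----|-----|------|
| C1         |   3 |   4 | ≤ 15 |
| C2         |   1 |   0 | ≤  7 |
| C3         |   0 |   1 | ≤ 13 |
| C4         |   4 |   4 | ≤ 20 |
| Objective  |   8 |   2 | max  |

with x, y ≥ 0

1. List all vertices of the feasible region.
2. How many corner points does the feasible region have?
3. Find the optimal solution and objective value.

1. (0, 0), (5, 0), (0, 3.75)
2. 3
3. x = 5, y = 0, z = 40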